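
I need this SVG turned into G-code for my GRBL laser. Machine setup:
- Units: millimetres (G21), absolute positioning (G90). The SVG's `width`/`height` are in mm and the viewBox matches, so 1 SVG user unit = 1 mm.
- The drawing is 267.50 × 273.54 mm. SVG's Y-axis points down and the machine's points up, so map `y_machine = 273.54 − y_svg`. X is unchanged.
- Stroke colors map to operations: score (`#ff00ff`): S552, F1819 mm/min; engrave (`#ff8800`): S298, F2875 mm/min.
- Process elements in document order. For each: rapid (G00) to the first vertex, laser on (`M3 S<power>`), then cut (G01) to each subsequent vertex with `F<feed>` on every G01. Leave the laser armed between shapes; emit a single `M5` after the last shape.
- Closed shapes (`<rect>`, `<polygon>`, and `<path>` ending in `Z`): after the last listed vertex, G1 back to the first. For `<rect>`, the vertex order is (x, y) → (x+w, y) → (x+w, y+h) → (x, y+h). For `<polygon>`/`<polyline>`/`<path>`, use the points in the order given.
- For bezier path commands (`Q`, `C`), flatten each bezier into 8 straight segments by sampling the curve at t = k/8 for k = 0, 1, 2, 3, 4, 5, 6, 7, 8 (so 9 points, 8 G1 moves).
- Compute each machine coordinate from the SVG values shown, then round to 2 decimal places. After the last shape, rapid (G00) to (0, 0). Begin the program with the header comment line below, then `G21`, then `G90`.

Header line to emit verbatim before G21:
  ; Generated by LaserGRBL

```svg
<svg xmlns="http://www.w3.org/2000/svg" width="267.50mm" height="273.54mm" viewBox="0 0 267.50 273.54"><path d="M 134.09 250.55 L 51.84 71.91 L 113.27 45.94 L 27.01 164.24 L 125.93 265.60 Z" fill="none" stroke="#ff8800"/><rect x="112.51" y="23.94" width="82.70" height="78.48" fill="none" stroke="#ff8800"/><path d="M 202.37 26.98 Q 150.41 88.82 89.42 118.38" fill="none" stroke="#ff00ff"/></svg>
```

1 u = 1 mm; y_m = 273.54 − y.

[1] `<path>` closed polygon, #ff8800→engrave S298 F2875: (134.09,22.99) → (51.84,201.63) → (113.27,227.60) → (27.01,109.30) → (125.93,7.94) → (134.09,22.99) (closed)

[2] `<rect>` rectangle, #ff8800→engrave S298 F2875: (112.51,249.60) → (195.21,249.60) → (195.21,171.12) → (112.51,171.12) → (112.51,249.60) (closed)

[3] `<path>` quadratic bezier, #ff00ff→score S552 F1819: (202.37,246.56) → (189.24,231.60) → (175.83,217.66) → (162.13,204.72) → (148.15,192.79) → (133.89,181.87) → (119.35,171.96) → (104.53,163.05) → (89.42,155.16)

; Generated by LaserGRBL
G21
G90
G00 X134.09 Y22.99
M3 S298
G01 X51.84 Y201.63 F2875
G01 X113.27 Y227.60 F2875
G01 X27.01 Y109.30 F2875
G01 X125.93 Y7.94 F2875
G01 X134.09 Y22.99 F2875
G00 X112.51 Y249.60
M3 S298
G01 X195.21 Y249.60 F2875
G01 X195.21 Y171.12 F2875
G01 X112.51 Y171.12 F2875
G01 X112.51 Y249.60 F2875
G00 X202.37 Y246.56
M3 S552
G01 X189.24 Y231.60 F1819
G01 X175.83 Y217.66 F1819
G01 X162.13 Y204.72 F1819
G01 X148.15 Y192.79 F1819
G01 X133.89 Y181.87 F1819
G01 X119.35 Y171.96 F1819
G01 X104.53 Y163.05 F1819
G01 X89.42 Y155.16 F1819
M5
G00 X0.00 Y0.00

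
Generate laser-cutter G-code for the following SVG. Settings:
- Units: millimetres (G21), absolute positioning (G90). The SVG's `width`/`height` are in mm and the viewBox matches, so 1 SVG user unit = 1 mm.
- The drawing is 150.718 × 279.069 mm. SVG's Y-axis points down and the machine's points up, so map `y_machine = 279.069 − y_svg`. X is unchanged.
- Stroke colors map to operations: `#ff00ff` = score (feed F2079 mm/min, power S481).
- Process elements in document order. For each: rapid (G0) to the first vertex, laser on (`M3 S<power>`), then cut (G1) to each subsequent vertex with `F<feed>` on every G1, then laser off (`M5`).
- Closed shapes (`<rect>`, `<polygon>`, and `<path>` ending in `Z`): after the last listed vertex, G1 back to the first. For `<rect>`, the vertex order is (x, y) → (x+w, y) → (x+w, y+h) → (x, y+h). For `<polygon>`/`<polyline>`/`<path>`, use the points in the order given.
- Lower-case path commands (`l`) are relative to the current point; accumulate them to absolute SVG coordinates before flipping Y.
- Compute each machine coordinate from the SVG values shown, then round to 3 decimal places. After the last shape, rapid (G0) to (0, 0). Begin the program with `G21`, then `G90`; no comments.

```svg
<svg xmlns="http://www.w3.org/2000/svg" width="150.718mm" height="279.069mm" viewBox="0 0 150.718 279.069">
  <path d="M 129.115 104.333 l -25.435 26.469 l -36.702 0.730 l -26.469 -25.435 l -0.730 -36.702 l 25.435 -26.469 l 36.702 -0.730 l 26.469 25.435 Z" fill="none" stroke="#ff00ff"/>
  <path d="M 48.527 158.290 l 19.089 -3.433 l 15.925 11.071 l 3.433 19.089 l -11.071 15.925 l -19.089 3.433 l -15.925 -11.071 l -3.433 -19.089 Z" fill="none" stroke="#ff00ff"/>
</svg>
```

G21
G90
G0 X129.115 Y174.736
M3 S481
G1 X103.680 Y148.267 F2079
G1 X66.978 Y147.537 F2079
G1 X40.509 Y172.972 F2079
G1 X39.779 Y209.674 F2079
G1 X65.214 Y236.143 F2079
G1 X101.916 Y236.873 F2079
G1 X128.385 Y211.438 F2079
G1 X129.115 Y174.736 F2079
M5
G0 X48.527 Y120.779
M3 S481
G1 X67.616 Y124.212 F2079
G1 X83.541 Y113.141 F2079
G1 X86.974 Y94.052 F2079
G1 X75.903 Y78.127 F2079
G1 X56.814 Y74.694 F2079
G1 X40.889 Y85.765 F2079
G1 X37.456 Y104.854 F2079
G1 X48.527 Y120.779 F2079
M5
G0 X0.000 Y0.000

viewBox `0 0 150.718 279.069` with mm width/height → 1 unit = 1 mm. Flip: y_m = 279.069 − y_svg.

**Shape 1** — `<path>` regular polygon, stroke `#ff00ff` → score (S481, F2079). Machine vertices: (129.115,174.736) → (103.680,148.267) → (66.978,147.537) → (40.509,172.972) → (39.779,209.674) → (65.214,236.143) → (101.916,236.873) → (128.385,211.438) → (129.115,174.736). Closed: final G1 returns to the first vertex.

**Shape 2** — `<path>` regular polygon, stroke `#ff00ff` → score (S481, F2079). Machine vertices: (48.527,120.779) → (67.616,124.212) → (83.541,113.141) → (86.974,94.052) → (75.903,78.127) → (56.814,74.694) → (40.889,85.765) → (37.456,104.854) → (48.527,120.779). Closed: final G1 returns to the first vertex.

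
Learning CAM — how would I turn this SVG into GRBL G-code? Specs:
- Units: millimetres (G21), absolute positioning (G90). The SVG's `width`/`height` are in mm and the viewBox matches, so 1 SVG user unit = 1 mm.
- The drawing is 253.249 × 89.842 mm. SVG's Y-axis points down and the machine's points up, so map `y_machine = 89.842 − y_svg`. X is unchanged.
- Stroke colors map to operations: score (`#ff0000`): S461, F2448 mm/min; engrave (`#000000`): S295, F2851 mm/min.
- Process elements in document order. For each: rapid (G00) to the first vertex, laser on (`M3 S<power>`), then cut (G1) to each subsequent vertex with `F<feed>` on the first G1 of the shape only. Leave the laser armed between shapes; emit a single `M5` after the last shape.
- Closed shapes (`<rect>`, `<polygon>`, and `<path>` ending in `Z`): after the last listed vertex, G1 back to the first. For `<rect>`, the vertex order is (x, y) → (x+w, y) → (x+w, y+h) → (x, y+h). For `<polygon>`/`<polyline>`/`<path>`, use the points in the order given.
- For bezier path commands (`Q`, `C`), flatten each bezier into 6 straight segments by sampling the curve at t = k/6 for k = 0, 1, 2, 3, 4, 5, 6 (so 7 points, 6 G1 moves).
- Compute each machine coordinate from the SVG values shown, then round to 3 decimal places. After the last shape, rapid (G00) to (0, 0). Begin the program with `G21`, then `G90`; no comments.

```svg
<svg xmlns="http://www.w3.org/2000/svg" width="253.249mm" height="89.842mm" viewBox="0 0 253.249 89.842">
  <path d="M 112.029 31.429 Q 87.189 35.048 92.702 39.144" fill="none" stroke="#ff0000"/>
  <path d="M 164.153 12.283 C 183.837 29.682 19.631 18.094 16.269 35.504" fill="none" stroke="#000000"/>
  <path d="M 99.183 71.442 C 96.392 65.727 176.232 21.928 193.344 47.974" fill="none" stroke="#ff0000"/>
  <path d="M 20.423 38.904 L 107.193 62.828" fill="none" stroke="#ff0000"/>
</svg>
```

G21
G90
G00 X112.029 Y58.413
M3 S461
G1 X104.592 Y57.193 F2448
G1 X98.842 Y55.947
G1 X94.777 Y54.675
G1 X92.399 Y53.376
G1 X91.707 Y52.050
G1 X92.702 Y50.698
G00 X164.153 Y77.559
M3 S295
G1 X160.267 Y71.007 F2851
G1 X135.308 Y67.675
G1 X98.853 Y65.953
G1 X60.478 Y64.230
G1 X29.758 Y60.895
G1 X16.269 Y54.338
G00 X99.183 Y18.400
M3 S461
G1 X104.000 Y23.931 F2448
G1 X118.552 Y32.812
G1 X138.800 Y42.044
G1 X160.706 Y48.630
G1 X180.234 Y49.570
G1 X193.344 Y41.868
G00 X20.423 Y50.938
M3 S461
G1 X107.193 Y27.014 F2448
M5
G00 X0.000 Y0.000

viewBox `0 0 253.249 89.842` with mm width/height → 1 unit = 1 mm. Flip: y_m = 89.842 − y_svg.

**Shape 1** — `<path>` quadratic bezier, stroke `#ff0000` → score (S461, F2448). Control points (SVG): P0=(112.029,31.429), P1=(87.189,35.048), P2=(92.702,39.144); sampled at t=k/6. Machine vertices: (112.029,58.413) → (104.592,57.193) → (98.842,55.947) → (94.777,54.675) → (92.399,53.376) → (91.707,52.050) → (92.702,50.698). Open path.

**Shape 2** — `<path>` cubic bezier, stroke `#000000` → engrave (S295, F2851). Control points (SVG): P0=(164.153,12.283), P1=(183.837,29.682), P2=(19.631,18.094), P3=(16.269,35.504); sampled at t=k/6. Machine vertices: (164.153,77.559) → (160.267,71.007) → (135.308,67.675) → (98.853,65.953) → (60.478,64.230) → (29.758,60.895) → (16.269,54.338). Open path.

**Shape 3** — `<path>` cubic bezier, stroke `#ff0000` → score (S461, F2448). Control points (SVG): P0=(99.183,71.442), P1=(96.392,65.727), P2=(176.232,21.928), P3=(193.344,47.974); sampled at t=k/6. Machine vertices: (99.183,18.400) → (104.000,23.931) → (118.552,32.812) → (138.800,42.044) → (160.706,48.630) → (180.234,49.570) → (193.344,41.868). Open path.

**Shape 4** — `<path>` line segment, stroke `#ff0000` → score (S461, F2448). Machine vertices: (20.423,50.938) → (107.193,27.014). Open path.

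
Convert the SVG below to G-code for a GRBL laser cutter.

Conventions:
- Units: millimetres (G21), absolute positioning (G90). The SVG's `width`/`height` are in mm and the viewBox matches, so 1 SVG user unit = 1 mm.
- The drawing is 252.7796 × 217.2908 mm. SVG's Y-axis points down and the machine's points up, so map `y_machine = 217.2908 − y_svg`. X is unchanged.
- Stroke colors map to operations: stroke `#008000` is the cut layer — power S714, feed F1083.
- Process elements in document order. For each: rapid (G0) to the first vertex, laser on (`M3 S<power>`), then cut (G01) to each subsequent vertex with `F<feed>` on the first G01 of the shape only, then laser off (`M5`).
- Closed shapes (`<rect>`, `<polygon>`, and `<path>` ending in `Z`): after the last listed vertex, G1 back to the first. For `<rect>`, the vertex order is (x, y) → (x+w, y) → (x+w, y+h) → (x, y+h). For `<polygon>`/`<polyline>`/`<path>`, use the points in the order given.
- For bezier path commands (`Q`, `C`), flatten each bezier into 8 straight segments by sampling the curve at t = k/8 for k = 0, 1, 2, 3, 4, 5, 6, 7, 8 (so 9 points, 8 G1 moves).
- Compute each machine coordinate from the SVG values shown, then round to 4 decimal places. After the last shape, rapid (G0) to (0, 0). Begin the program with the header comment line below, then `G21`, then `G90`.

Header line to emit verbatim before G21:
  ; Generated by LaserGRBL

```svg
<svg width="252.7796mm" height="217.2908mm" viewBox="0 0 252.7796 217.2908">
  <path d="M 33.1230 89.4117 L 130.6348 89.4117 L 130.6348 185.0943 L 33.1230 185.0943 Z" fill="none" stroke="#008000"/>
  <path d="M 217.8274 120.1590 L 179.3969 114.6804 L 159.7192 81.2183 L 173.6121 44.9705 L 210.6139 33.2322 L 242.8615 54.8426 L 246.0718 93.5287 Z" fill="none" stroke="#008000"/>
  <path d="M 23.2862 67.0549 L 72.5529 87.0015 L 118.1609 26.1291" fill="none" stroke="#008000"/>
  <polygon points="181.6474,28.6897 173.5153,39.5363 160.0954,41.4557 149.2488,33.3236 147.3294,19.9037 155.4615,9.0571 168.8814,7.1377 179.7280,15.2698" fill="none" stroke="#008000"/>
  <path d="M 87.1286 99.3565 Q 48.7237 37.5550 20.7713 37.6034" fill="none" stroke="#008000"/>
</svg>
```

; Generated by LaserGRBL
G21
G90
G0 X33.1230 Y127.8791
M3 S714
G01 X130.6348 Y127.8791 F1083
G01 X130.6348 Y32.1965
G01 X33.1230 Y32.1965
G01 X33.1230 Y127.8791
M5
G0 X217.8274 Y97.1318
M3 S714
G01 X179.3969 Y102.6104 F1083
G01 X159.7192 Y136.0725
G01 X173.6121 Y172.3203
G01 X210.6139 Y184.0586
G01 X242.8615 Y162.4482
G01 X246.0718 Y123.7621
G01 X217.8274 Y97.1318
M5
G0 X23.2862 Y150.2359
M3 S714
G01 X72.5529 Y130.2893 F1083
G01 X118.1609 Y191.1617
M5
G0 X181.6474 Y188.6011
M3 S714
G01 X173.5153 Y177.7545 F1083
G01 X160.0954 Y175.8351
G01 X149.2488 Y183.9672
G01 X147.3294 Y197.3871
G01 X155.4615 Y208.2337
G01 X168.8814 Y210.1531
G01 X179.7280 Y202.0210
G01 X181.6474 Y188.6011
M5
G0 X87.1286 Y117.9343
M3 S714
G01 X77.6907 Y132.4183 F1083
G01 X68.5794 Y144.9694
G01 X59.7948 Y155.5878
G01 X51.3368 Y164.2733
G01 X43.2055 Y171.0261
G01 X35.4008 Y175.8460
G01 X27.9227 Y178.7331
G01 X20.7713 Y179.6874
M5
G0 X0.0000 Y0.0000

Since the viewBox matches the mm dimensions, user units are millimetres directly. The only transform is the Y-flip y_m = 217.2908 − y_svg.

Shape 1 is a rectangle drawn with `<path>`. Its stroke #008000 means cut at S714, F1083. After flipping Y the toolpath is (33.1230,127.8791) → (130.6348,127.8791) → (130.6348,32.1965) → (33.1230,32.1965) → (33.1230,127.8791), returning to the start.

Shape 2 is a regular polygon drawn with `<path>`. Its stroke #008000 means cut at S714, F1083. After flipping Y the toolpath is (217.8274,97.1318) → (179.3969,102.6104) → (159.7192,136.0725) → (173.6121,172.3203) → (210.6139,184.0586) → (242.8615,162.4482) → (246.0718,123.7621) → (217.8274,97.1318), returning to the start.

Shape 3 is a open polyline drawn with `<path>`. Its stroke #008000 means cut at S714, F1083. After flipping Y the toolpath is (23.2862,150.2359) → (72.5529,130.2893) → (118.1609,191.1617).

Shape 4 is a regular polygon drawn with `<polygon>`. Its stroke #008000 means cut at S714, F1083. After flipping Y the toolpath is (181.6474,188.6011) → (173.5153,177.7545) → (160.0954,175.8351) → (149.2488,183.9672) → (147.3294,197.3871) → (155.4615,208.2337) → (168.8814,210.1531) → (179.7280,202.0210) → (181.6474,188.6011), returning to the start.

Shape 5 is a quadratic bezier drawn with `<path>`. Its stroke #008000 means cut at S714, F1083. After flipping Y the toolpath is (87.1286,117.9343) → (77.6907,132.4183) → (68.5794,144.9694) → (59.7948,155.5878) → (51.3368,164.2733) → (43.2055,171.0261) → (35.4008,175.8460) → (27.9227,178.7331) → (20.7713,179.6874).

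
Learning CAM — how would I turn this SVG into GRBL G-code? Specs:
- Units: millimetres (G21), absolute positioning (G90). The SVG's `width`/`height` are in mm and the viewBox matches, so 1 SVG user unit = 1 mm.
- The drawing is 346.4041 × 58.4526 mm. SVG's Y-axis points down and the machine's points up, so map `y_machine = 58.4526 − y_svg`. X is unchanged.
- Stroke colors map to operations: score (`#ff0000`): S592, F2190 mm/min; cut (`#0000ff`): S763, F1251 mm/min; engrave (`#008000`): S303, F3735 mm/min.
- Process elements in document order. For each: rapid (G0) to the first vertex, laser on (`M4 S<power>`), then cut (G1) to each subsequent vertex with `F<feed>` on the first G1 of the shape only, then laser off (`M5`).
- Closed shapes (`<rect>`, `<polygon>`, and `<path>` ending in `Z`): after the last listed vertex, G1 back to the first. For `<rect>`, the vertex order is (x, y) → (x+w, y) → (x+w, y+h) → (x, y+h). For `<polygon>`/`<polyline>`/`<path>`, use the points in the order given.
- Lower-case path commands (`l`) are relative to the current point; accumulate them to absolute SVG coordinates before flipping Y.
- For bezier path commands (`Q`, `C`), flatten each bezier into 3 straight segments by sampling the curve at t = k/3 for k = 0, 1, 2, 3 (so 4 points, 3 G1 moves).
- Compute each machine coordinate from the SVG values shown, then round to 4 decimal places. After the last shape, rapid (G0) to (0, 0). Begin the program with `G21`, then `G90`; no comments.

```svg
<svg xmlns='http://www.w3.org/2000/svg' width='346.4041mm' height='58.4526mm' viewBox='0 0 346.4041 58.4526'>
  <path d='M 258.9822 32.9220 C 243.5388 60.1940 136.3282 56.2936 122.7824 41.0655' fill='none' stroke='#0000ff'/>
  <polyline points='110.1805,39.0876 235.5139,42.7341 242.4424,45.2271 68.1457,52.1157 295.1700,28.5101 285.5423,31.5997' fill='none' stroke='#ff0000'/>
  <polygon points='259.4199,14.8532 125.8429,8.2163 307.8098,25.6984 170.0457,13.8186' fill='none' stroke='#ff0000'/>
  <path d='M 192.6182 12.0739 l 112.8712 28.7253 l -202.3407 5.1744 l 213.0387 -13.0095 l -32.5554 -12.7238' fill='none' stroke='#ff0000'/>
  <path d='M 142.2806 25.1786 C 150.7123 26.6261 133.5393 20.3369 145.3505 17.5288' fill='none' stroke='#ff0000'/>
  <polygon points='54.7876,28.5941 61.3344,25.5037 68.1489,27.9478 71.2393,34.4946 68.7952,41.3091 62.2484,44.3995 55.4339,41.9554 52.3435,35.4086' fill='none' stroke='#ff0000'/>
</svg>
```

Since the viewBox matches the mm dimensions, user units are millimetres directly. The only transform is the Y-flip y_m = 58.4526 − y_svg.

Shape 1 is a cubic bezier drawn with `<path>`. Its stroke #0000ff means cut at S763, F1251. After flipping Y the toolpath is (258.9822,25.5306) → (219.8176,7.9144) → (160.6819,6.6699) → (122.7824,17.3871).

Shape 2 is a open polyline drawn with `<polyline>`. Its stroke #ff0000 means score at S592, F2190. After flipping Y the toolpath is (110.1805,19.3650) → (235.5139,15.7185) → (242.4424,13.2255) → (68.1457,6.3369) → (295.1700,29.9425) → (285.5423,26.8529).

Shape 3 is a closed polygon drawn with `<polygon>`. Its stroke #ff0000 means score at S592, F2190. After flipping Y the toolpath is (259.4199,43.5994) → (125.8429,50.2363) → (307.8098,32.7542) → (170.0457,44.6340) → (259.4199,43.5994), returning to the start.

Shape 4 is a open polyline drawn with `<path>`. Its stroke #ff0000 means score at S592, F2190. After flipping Y the toolpath is (192.6182,46.3787) → (305.4894,17.6534) → (103.1487,12.4790) → (316.1874,25.4885) → (283.6320,38.2123).

Shape 5 is a cubic bezier drawn with `<path>`. Its stroke #ff0000 means score at S592, F2190. After flipping Y the toolpath is (142.2806,33.2740) → (144.1992,33.9899) → (141.1789,37.3708) → (145.3505,40.9238).

Shape 6 is a regular polygon drawn with `<polygon>`. Its stroke #ff0000 means score at S592, F2190. After flipping Y the toolpath is (54.7876,29.8585) → (61.3344,32.9489) → (68.1489,30.5048) → (71.2393,23.9580) → (68.7952,17.1435) → (62.2484,14.0531) → (55.4339,16.4972) → (52.3435,23.0440) → (54.7876,29.8585), returning to the start.

G21
G90
G0 X258.9822 Y25.5306
M4 S763
G1 X219.8176 Y7.9144 F1251
G1 X160.6819 Y6.6699
G1 X122.7824 Y17.3871
M5
G0 X110.1805 Y19.3650
M4 S592
G1 X235.5139 Y15.7185 F2190
G1 X242.4424 Y13.2255
G1 X68.1457 Y6.3369
G1 X295.1700 Y29.9425
G1 X285.5423 Y26.8529
M5
G0 X259.4199 Y43.5994
M4 S592
G1 X125.8429 Y50.2363 F2190
G1 X307.8098 Y32.7542
G1 X170.0457 Y44.6340
G1 X259.4199 Y43.5994
M5
G0 X192.6182 Y46.3787
M4 S592
G1 X305.4894 Y17.6534 F2190
G1 X103.1487 Y12.4790
G1 X316.1874 Y25.4885
G1 X283.6320 Y38.2123
M5
G0 X142.2806 Y33.2740
M4 S592
G1 X144.1992 Y33.9899 F2190
G1 X141.1789 Y37.3708
G1 X145.3505 Y40.9238
M5
G0 X54.7876 Y29.8585
M4 S592
G1 X61.3344 Y32.9489 F2190
G1 X68.1489 Y30.5048
G1 X71.2393 Y23.9580
G1 X68.7952 Y17.1435
G1 X62.2484 Y14.0531
G1 X55.4339 Y16.4972
G1 X52.3435 Y23.0440
G1 X54.7876 Y29.8585
M5
G0 X0.0000 Y0.0000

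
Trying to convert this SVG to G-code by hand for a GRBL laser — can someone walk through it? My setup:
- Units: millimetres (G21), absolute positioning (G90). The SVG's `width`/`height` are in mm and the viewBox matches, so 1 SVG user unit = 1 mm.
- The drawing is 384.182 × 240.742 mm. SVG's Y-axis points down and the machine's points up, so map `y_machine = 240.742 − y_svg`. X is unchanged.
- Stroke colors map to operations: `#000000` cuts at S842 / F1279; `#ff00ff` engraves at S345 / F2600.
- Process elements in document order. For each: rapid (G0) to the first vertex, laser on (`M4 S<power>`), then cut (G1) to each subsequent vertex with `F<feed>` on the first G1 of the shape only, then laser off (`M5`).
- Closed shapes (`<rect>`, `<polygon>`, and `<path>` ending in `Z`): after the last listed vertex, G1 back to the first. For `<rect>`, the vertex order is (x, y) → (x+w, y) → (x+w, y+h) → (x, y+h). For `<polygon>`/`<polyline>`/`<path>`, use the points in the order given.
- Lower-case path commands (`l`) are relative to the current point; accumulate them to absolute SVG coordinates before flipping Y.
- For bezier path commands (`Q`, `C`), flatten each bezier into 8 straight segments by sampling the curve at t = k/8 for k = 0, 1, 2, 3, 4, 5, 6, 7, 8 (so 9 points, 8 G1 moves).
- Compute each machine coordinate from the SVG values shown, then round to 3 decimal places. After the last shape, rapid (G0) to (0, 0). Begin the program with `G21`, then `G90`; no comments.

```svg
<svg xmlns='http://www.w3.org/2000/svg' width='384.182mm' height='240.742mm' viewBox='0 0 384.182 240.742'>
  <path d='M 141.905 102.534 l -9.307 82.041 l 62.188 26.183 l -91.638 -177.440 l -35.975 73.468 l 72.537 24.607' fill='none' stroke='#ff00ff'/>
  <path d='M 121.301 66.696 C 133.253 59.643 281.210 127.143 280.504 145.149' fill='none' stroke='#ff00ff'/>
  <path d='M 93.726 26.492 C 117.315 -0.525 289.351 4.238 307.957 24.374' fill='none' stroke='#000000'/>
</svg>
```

Since the viewBox matches the mm dimensions, user units are millimetres directly. The only transform is the Y-flip y_m = 240.742 − y_svg.

Shape 1 is a open polyline drawn with `<path>`. Its stroke #ff00ff means engrave at S345, F2600. After flipping Y the toolpath is (141.905,138.208) → (132.598,56.167) → (194.786,29.984) → (103.148,207.424) → (67.173,133.956) → (139.710,109.349).

Shape 2 is a cubic bezier drawn with `<path>`. Its stroke #ff00ff means engrave at S345, F2600. After flipping Y the toolpath is (121.301,174.046) → (131.602,173.438) → (151.318,167.295) → (177.112,157.070) → (205.649,144.217) → (233.593,130.188) → (257.607,116.439) → (274.356,104.423) → (280.504,95.593).

Shape 3 is a cubic bezier drawn with `<path>`. Its stroke #000000 means cut at S842, F1279. After flipping Y the toolpath is (93.726,214.250) → (108.941,222.924) → (134.535,228.810) → (166.970,232.102) → (202.710,232.991) → (238.216,231.670) → (269.951,228.331) → (294.377,223.166) → (307.957,216.368).

G21
G90
G0 X141.905 Y138.208
M4 S345
G1 X132.598 Y56.167 F2600
G1 X194.786 Y29.984
G1 X103.148 Y207.424
G1 X67.173 Y133.956
G1 X139.710 Y109.349
M5
G0 X121.301 Y174.046
M4 S345
G1 X131.602 Y173.438 F2600
G1 X151.318 Y167.295
G1 X177.112 Y157.070
G1 X205.649 Y144.217
G1 X233.593 Y130.188
G1 X257.607 Y116.439
G1 X274.356 Y104.423
G1 X280.504 Y95.593
M5
G0 X93.726 Y214.250
M4 S842
G1 X108.941 Y222.924 F1279
G1 X134.535 Y228.810
G1 X166.970 Y232.102
G1 X202.710 Y232.991
G1 X238.216 Y231.670
G1 X269.951 Y228.331
G1 X294.377 Y223.166
G1 X307.957 Y216.368
M5
G0 X0.000 Y0.000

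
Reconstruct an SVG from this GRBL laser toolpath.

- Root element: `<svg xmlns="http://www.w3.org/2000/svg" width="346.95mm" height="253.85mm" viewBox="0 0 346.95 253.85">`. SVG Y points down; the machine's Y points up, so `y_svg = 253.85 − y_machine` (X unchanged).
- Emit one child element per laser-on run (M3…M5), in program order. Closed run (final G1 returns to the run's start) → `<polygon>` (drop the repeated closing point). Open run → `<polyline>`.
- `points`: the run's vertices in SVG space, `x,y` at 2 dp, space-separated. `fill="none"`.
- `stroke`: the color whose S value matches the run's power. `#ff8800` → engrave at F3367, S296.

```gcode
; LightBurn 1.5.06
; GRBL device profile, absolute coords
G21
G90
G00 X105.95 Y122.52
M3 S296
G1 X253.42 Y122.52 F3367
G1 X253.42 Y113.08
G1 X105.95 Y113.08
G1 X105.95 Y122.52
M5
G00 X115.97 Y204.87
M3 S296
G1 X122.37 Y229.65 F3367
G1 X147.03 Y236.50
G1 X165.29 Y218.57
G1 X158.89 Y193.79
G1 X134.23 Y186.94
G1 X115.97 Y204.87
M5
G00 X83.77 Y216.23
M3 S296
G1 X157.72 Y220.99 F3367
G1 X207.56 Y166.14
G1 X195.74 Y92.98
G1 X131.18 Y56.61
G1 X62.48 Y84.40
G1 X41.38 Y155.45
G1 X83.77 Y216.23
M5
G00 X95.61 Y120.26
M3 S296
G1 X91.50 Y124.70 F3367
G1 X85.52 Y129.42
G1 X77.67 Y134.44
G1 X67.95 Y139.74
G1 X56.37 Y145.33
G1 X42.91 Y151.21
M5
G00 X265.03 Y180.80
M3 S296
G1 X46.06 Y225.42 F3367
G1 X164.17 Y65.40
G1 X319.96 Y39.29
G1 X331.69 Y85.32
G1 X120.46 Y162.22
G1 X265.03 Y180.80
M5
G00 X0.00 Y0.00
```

Each laser-on run becomes one SVG element. Flip Y back into SVG space with y_svg = 253.85 − y_machine. Every run uses S296, so all elements get stroke `#ff8800` (engrave).

Run 1: The run returns to its start, so emit a `<polygon>` with points (Y-flipped): 105.95,131.33 253.42,131.33 253.42,140.77 105.95,140.77.

Run 2: The run returns to its start, so emit a `<polygon>` with points (Y-flipped): 115.97,48.98 122.37,24.20 147.03,17.35 165.29,35.28 158.89,60.06 134.23,66.91.

Run 3: The run returns to its start, so emit a `<polygon>` with points (Y-flipped): 83.77,37.62 157.72,32.86 207.56,87.71 195.74,160.87 131.18,197.24 62.48,169.45 41.38,98.40.

Run 4: The run is open, so emit a `<polyline>` with points (Y-flipped): 95.61,133.59 91.50,129.15 85.52,124.43 77.67,119.41 67.95,114.11 56.37,108.52 42.91,102.64.

Run 5: The run returns to its start, so emit a `<polygon>` with points (Y-flipped): 265.03,73.05 46.06,28.43 164.17,188.45 319.96,214.56 331.69,168.53 120.46,91.63.

<svg xmlns="http://www.w3.org/2000/svg" width="346.95mm" height="253.85mm" viewBox="0 0 346.95 253.85">
  <polygon points="105.95,131.33 253.42,131.33 253.42,140.77 105.95,140.77" fill="none" stroke="#ff8800"/>
  <polygon points="115.97,48.98 122.37,24.20 147.03,17.35 165.29,35.28 158.89,60.06 134.23,66.91" fill="none" stroke="#ff8800"/>
  <polygon points="83.77,37.62 157.72,32.86 207.56,87.71 195.74,160.87 131.18,197.24 62.48,169.45 41.38,98.40" fill="none" stroke="#ff8800"/>
  <polyline points="95.61,133.59 91.50,129.15 85.52,124.43 77.67,119.41 67.95,114.11 56.37,108.52 42.91,102.64" fill="none" stroke="#ff8800"/>
  <polygon points="265.03,73.05 46.06,28.43 164.17,188.45 319.96,214.56 331.69,168.53 120.46,91.63" fill="none" stroke="#ff8800"/>
</svg>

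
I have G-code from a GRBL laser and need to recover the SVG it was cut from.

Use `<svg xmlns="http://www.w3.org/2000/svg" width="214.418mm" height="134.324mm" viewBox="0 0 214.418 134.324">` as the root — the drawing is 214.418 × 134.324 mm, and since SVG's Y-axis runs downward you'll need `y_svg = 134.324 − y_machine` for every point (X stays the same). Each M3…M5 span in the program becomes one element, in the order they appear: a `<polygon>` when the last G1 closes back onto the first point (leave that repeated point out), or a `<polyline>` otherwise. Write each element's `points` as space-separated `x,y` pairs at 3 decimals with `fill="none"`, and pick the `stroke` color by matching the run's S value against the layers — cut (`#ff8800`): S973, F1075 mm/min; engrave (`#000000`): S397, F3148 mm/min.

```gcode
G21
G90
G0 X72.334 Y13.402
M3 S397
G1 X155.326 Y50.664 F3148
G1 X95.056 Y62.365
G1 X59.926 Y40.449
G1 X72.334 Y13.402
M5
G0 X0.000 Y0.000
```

<svg xmlns="http://www.w3.org/2000/svg" width="214.418mm" height="134.324mm" viewBox="0 0 214.418 134.324">
  <polygon points="72.334,120.922 155.326,83.660 95.056,71.959 59.926,93.875" fill="none" stroke="#000000"/>
</svg>

Machine Y-up, SVG Y-down with viewBox height 134.324, so y_svg = 134.324 − y_machine; X carries over. Every run uses S397, so all elements get stroke `#000000` (engrave).

Run 1: The run returns to its start, so emit a `<polygon>` with points (Y-flipped): 72.334,120.922 155.326,83.660 95.056,71.959 59.926,93.875.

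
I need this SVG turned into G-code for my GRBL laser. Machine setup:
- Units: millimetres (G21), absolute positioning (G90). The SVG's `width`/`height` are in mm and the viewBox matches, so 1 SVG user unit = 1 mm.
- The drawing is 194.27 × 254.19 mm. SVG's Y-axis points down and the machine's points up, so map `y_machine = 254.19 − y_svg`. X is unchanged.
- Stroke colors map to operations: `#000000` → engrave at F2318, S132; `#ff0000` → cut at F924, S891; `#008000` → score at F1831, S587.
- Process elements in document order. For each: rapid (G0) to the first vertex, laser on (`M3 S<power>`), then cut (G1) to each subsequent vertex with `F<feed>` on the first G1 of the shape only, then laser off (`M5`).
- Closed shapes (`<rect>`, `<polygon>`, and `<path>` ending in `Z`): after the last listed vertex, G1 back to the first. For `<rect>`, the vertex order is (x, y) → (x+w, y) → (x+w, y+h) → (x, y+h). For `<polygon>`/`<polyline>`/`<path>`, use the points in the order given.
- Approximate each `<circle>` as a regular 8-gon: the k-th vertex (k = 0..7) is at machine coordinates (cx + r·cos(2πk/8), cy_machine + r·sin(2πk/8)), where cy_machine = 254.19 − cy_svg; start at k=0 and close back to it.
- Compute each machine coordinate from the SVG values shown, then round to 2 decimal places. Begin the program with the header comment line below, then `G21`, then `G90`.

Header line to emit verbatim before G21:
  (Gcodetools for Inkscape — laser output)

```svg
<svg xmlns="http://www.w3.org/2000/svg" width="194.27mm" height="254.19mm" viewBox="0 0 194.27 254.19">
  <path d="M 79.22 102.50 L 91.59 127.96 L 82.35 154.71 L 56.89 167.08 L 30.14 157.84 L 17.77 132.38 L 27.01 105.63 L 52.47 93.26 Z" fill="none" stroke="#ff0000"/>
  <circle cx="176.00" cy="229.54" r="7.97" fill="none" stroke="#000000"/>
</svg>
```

(Gcodetools for Inkscape — laser output)
G21
G90
G0 X79.22 Y151.69
M3 S891
G1 X91.59 Y126.23 F924
G1 X82.35 Y99.48
G1 X56.89 Y87.11
G1 X30.14 Y96.35
G1 X17.77 Y121.81
G1 X27.01 Y148.56
G1 X52.47 Y160.93
G1 X79.22 Y151.69
M5
G0 X183.97 Y24.65
M3 S132
G1 X181.64 Y30.29 F2318
G1 X176.00 Y32.62
G1 X170.36 Y30.29
G1 X168.03 Y24.65
G1 X170.36 Y19.01
G1 X176.00 Y16.68
G1 X181.64 Y19.01
G1 X183.97 Y24.65
M5

viewBox `0 0 194.27 254.19` with mm width/height → 1 unit = 1 mm. Flip: y_m = 254.19 − y_svg.

**Shape 1** — `<path>` regular polygon, stroke `#ff0000` → cut (S891, F924). Machine vertices: (79.22,151.69) → (91.59,126.23) → (82.35,99.48) → (56.89,87.11) → (30.14,96.35) → (17.77,121.81) → (27.01,148.56) → (52.47,160.93) → (79.22,151.69). Closed: final G1 returns to the first vertex.

**Shape 2** — `<circle>` circle, stroke `#000000` → engrave (S132, F2318). Machine vertices: (183.97,24.65) → (181.64,30.29) → (176.00,32.62) → (170.36,30.29) → (168.03,24.65) → (170.36,19.01) → (176.00,16.68) → (181.64,19.01) → (183.97,24.65). Closed: final G1 returns to the first vertex.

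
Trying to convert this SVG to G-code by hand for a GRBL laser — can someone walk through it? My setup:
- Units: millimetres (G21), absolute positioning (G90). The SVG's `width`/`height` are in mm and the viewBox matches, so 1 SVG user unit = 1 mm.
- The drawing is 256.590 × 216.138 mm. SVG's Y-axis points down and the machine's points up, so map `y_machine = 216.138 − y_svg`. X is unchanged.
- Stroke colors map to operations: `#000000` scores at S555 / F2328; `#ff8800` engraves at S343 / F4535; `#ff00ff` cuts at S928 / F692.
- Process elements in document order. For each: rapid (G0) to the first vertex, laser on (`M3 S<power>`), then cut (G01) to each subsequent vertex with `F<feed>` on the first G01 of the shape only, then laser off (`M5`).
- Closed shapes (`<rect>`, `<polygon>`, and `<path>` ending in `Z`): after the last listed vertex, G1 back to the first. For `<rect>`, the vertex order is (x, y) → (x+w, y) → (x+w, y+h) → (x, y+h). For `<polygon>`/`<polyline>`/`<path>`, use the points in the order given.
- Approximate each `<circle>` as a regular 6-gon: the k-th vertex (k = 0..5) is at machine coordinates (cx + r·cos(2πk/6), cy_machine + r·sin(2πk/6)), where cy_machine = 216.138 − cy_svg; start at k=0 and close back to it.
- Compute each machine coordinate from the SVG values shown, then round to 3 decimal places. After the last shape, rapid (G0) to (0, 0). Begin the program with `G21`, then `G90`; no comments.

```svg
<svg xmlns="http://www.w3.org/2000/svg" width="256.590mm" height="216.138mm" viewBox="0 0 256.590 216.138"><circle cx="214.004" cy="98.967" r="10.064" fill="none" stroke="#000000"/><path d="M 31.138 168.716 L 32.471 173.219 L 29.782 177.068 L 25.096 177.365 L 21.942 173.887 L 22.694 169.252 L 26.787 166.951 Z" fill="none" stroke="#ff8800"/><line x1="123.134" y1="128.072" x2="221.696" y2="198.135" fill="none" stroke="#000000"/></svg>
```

G21
G90
G0 X224.068 Y117.171
M3 S555
G01 X219.036 Y125.887 F2328
G01 X208.972 Y125.887
G01 X203.940 Y117.171
G01 X208.972 Y108.455
G01 X219.036 Y108.455
G01 X224.068 Y117.171
M5
G0 X31.138 Y47.422
M3 S343
G01 X32.471 Y42.919 F4535
G01 X29.782 Y39.070
G01 X25.096 Y38.773
G01 X21.942 Y42.251
G01 X22.694 Y46.886
G01 X26.787 Y49.187
G01 X31.138 Y47.422
M5
G0 X123.134 Y88.066
M3 S555
G01 X221.696 Y18.003 F2328
M5
G0 X0.000 Y0.000

Since the viewBox matches the mm dimensions, user units are millimetres directly. The only transform is the Y-flip y_m = 216.138 − y_svg.

Shape 1 is a circle drawn with `<circle>`. Its stroke #000000 means score at S555, F2328. After flipping Y the toolpath is (224.068,117.171) → (219.036,125.887) → (208.972,125.887) → (203.940,117.171) → (208.972,108.455) → (219.036,108.455) → (224.068,117.171), returning to the start.

Shape 2 is a regular polygon drawn with `<path>`. Its stroke #ff8800 means engrave at S343, F4535. After flipping Y the toolpath is (31.138,47.422) → (32.471,42.919) → (29.782,39.070) → (25.096,38.773) → (21.942,42.251) → (22.694,46.886) → (26.787,49.187) → (31.138,47.422), returning to the start.

Shape 3 is a line segment drawn with `<line>`. Its stroke #000000 means score at S555, F2328. After flipping Y the toolpath is (123.134,88.066) → (221.696,18.003).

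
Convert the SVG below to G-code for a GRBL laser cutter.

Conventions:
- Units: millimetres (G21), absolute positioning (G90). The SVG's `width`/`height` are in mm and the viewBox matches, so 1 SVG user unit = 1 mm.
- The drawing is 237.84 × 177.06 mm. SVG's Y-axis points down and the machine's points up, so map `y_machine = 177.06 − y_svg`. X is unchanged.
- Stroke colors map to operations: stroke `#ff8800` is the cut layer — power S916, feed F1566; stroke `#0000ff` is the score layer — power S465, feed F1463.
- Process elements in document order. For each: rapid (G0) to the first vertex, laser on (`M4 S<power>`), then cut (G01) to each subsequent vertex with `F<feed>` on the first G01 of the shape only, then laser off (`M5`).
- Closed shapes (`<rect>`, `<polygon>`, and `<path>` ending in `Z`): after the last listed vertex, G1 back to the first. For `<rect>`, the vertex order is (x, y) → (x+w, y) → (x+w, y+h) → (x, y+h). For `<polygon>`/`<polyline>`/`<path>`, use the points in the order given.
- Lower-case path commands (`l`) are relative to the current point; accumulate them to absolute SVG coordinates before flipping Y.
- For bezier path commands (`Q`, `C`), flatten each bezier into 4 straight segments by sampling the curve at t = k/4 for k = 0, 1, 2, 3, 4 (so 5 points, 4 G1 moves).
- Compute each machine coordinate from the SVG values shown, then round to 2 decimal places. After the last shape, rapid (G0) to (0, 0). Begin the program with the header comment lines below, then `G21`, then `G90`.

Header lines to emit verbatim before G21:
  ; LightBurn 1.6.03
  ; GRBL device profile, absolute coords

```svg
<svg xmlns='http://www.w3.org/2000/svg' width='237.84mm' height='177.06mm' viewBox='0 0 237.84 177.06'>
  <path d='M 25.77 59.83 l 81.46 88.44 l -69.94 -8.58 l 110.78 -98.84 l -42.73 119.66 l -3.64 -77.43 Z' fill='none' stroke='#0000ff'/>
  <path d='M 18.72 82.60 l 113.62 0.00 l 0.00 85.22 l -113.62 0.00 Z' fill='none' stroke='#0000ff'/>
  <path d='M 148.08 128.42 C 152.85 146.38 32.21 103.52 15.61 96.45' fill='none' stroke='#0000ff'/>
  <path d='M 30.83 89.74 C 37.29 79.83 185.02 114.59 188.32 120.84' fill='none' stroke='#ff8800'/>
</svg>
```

; LightBurn 1.6.03
; GRBL device profile, absolute coords
G21
G90
G0 X25.77 Y117.23
M4 S465
G01 X107.23 Y28.79 F1463
G01 X37.29 Y37.37
G01 X148.07 Y136.21
G01 X105.34 Y16.55
G01 X101.70 Y93.98
G01 X25.77 Y117.23
M5
G0 X18.72 Y94.46
M4 S465
G01 X132.34 Y94.46 F1463
G01 X132.34 Y9.24
G01 X18.72 Y9.24
G01 X18.72 Y94.46
M5
G0 X148.08 Y48.64
M4 S465
G01 X131.73 Y45.06 F1463
G01 X89.86 Y55.24
G01 X43.98 Y70.11
G01 X15.61 Y80.61
M5
G0 X30.83 Y87.32
M4 S916
G01 X57.70 Y87.52 F1566
G01 X110.76 Y77.83
G01 X163.23 Y65.11
G01 X188.32 Y56.22
M5
G0 X0.00 Y0.00

1 u = 1 mm; y_m = 177.06 − y.

[1] `<path>` closed polygon, #0000ff→score S465 F1463: (25.77,117.23) → (107.23,28.79) → (37.29,37.37) → (148.07,136.21) → (105.34,16.55) → (101.70,93.98) → (25.77,117.23) (closed)

[2] `<path>` rectangle, #0000ff→score S465 F1463: (18.72,94.46) → (132.34,94.46) → (132.34,9.24) → (18.72,9.24) → (18.72,94.46) (closed)

[3] `<path>` cubic bezier, #0000ff→score S465 F1463: (148.08,48.64) → (131.73,45.06) → (89.86,55.24) → (43.98,70.11) → (15.61,80.61)

[4] `<path>` cubic bezier, #ff8800→cut S916 F1566: (30.83,87.32) → (57.70,87.52) → (110.76,77.83) → (163.23,65.11) → (188.32,56.22)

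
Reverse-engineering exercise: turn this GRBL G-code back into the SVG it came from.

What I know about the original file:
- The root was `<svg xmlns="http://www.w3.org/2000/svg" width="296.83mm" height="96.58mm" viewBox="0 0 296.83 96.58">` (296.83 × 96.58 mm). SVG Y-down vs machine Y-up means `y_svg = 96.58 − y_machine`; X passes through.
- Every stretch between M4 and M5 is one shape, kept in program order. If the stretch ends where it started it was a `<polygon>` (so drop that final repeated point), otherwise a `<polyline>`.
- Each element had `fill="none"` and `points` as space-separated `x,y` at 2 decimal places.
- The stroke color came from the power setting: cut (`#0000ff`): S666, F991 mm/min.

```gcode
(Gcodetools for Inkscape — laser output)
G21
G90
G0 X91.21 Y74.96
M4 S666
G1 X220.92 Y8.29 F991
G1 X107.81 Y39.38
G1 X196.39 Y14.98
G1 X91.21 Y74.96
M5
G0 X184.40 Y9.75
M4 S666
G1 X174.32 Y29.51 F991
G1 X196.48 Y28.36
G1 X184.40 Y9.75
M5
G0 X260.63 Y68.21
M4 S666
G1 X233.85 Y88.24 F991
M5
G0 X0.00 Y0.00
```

y_svg = 96.58 − y_m. Every run uses S666, so all elements get stroke `#0000ff` (cut).

[1] closed run; points: 91.21,21.62 220.92,88.29 107.81,57.20 196.39,81.60

[2] closed run; points: 184.40,86.83 174.32,67.07 196.48,68.22

[3] open run; points: 260.63,28.37 233.85,8.34

<svg xmlns="http://www.w3.org/2000/svg" width="296.83mm" height="96.58mm" viewBox="0 0 296.83 96.58">
  <polygon points="91.21,21.62 220.92,88.29 107.81,57.20 196.39,81.60" fill="none" stroke="#0000ff"/>
  <polygon points="184.40,86.83 174.32,67.07 196.48,68.22" fill="none" stroke="#0000ff"/>
  <polyline points="260.63,28.37 233.85,8.34" fill="none" stroke="#0000ff"/>
</svg>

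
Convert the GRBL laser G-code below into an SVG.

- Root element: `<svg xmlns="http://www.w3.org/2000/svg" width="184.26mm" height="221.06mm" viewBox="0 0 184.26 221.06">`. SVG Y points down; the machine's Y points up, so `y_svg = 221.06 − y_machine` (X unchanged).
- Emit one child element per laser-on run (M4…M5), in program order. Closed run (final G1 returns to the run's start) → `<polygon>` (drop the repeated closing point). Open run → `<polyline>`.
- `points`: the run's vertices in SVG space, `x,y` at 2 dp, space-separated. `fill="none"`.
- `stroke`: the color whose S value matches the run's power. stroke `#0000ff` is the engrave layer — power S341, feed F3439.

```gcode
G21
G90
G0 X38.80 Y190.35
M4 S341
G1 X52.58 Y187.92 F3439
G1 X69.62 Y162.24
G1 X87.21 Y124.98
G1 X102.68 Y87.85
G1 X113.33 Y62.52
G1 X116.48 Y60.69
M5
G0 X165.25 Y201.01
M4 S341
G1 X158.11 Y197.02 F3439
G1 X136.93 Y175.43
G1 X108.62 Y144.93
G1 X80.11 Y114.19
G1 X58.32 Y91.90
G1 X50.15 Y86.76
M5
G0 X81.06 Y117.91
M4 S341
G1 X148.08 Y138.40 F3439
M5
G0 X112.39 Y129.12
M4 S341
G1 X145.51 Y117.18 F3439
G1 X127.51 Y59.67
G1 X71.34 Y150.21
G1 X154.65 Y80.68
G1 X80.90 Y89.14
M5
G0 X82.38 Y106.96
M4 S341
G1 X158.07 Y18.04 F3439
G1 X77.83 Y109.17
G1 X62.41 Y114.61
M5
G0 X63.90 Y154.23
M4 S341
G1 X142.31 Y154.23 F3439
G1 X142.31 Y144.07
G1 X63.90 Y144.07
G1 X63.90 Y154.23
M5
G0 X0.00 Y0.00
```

Each laser-on run becomes one SVG element. Flip Y back into SVG space with y_svg = 221.06 − y_machine. Every run uses S341, so all elements get stroke `#0000ff` (engrave).

Run 1: The run is open, so emit a `<polyline>` with points (Y-flipped): 38.80,30.71 52.58,33.14 69.62,58.82 87.21,96.08 102.68,133.21 113.33,158.54 116.48,160.37.

Run 2: The run is open, so emit a `<polyline>` with points (Y-flipped): 165.25,20.05 158.11,24.04 136.93,45.63 108.62,76.13 80.11,106.87 58.32,129.16 50.15,134.30.

Run 3: The run is open, so emit a `<polyline>` with points (Y-flipped): 81.06,103.15 148.08,82.66.

Run 4: The run is open, so emit a `<polyline>` with points (Y-flipped): 112.39,91.94 145.51,103.88 127.51,161.39 71.34,70.85 154.65,140.38 80.90,131.92.

Run 5: The run is open, so emit a `<polyline>` with points (Y-flipped): 82.38,114.10 158.07,203.02 77.83,111.89 62.41,106.45.

Run 6: The run returns to its start, so emit a `<polygon>` with points (Y-flipped): 63.90,66.83 142.31,66.83 142.31,76.99 63.90,76.99.

<svg xmlns="http://www.w3.org/2000/svg" width="184.26mm" height="221.06mm" viewBox="0 0 184.26 221.06">
  <polyline points="38.80,30.71 52.58,33.14 69.62,58.82 87.21,96.08 102.68,133.21 113.33,158.54 116.48,160.37" fill="none" stroke="#0000ff"/>
  <polyline points="165.25,20.05 158.11,24.04 136.93,45.63 108.62,76.13 80.11,106.87 58.32,129.16 50.15,134.30" fill="none" stroke="#0000ff"/>
  <polyline points="81.06,103.15 148.08,82.66" fill="none" stroke="#0000ff"/>
  <polyline points="112.39,91.94 145.51,103.88 127.51,161.39 71.34,70.85 154.65,140.38 80.90,131.92" fill="none" stroke="#0000ff"/>
  <polyline points="82.38,114.10 158.07,203.02 77.83,111.89 62.41,106.45" fill="none" stroke="#0000ff"/>
  <polygon points="63.90,66.83 142.31,66.83 142.31,76.99 63.90,76.99" fill="none" stroke="#0000ff"/>
</svg>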